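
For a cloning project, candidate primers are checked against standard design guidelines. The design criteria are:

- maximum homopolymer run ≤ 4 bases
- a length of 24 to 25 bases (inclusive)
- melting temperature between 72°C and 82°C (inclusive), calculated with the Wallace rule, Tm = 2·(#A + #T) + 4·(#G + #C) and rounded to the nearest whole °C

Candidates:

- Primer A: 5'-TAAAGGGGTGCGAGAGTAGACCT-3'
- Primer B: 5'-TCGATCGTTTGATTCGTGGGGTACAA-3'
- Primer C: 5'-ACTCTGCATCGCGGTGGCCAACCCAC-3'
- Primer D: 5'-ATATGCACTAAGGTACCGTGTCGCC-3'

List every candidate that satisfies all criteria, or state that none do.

Primer D only.

Primer A (23 nt, A=7 T=4 G=9 C=3): longest run = 4 ✓; length 23, outside 24–25 ✗; Tm = 2·11 + 4·12 = 70°C, outside 72–82°C ✗ — fails.
Primer B (26 nt, A=5 T=9 G=8 C=4): longest run = 4 ✓; length 26, outside 24–25 ✗; Tm = 2·14 + 4·12 = 76°C ✓ — fails.
Primer C (26 nt, A=5 T=4 G=6 C=11): longest run = 3 ✓; length 26, outside 24–25 ✗; Tm = 2·9 + 4·17 = 86°C, outside 72–82°C ✗ — fails.
Primer D (25 nt, A=6 T=6 G=6 C=7): longest run = 2 ✓; length 25 ✓; Tm = 2·12 + 4·13 = 76°C ✓ — passes.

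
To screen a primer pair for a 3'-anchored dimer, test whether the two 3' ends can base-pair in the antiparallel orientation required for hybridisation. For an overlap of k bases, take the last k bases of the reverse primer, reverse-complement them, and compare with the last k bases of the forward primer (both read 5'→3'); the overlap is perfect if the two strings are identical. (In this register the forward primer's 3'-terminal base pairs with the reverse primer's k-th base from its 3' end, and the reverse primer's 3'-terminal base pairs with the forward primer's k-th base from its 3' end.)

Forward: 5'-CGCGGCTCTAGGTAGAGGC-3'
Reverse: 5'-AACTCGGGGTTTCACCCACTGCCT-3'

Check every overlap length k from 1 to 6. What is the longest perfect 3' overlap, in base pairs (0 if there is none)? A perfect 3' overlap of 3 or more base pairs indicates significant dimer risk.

Last 6 bases (5'→3') — forward …AGAGGC, reverse …CTGCCT.
Reverse complement of the reverse primer's last 6 bases: AGGCAG; its first k bases are the reverse complement of the reverse primer's last k bases, so a perfect k-base overlap needs the forward primer's last k bases to equal them.
Comparing (forward last k vs required): k=1: C vs A ✗; k=2: GC vs AG ✗; k=3: GGC vs AGG ✗; k=4: AGGC vs AGGC ✓; k=5: GAGGC vs AGGCA ✗; k=6: AGAGGC vs AGGCAG ✗.
Only k = 4 is perfect, so the longest perfect 3' overlap is 4.

Longest perfect overlap: 4 complementary base pairs; significant dimer risk (threshold 3).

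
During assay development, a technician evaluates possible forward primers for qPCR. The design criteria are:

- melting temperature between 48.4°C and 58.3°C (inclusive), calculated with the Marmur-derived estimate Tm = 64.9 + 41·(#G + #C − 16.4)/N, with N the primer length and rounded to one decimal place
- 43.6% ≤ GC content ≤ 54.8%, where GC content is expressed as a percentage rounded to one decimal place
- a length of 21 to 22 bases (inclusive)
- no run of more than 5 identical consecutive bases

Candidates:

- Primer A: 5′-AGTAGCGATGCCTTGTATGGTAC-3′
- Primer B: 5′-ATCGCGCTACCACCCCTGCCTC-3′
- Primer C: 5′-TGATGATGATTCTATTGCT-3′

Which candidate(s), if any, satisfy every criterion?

None of the candidates satisfy all criteria.

Primer A (23 nt, A=5 T=7 G=7 C=4): Tm = 64.9 + 41·(11 − 16.4)/23 = 55.3°C ✓; GC 11/23 = 47.8% ✓; length 23, outside 21–22 ✗; longest run = 2 ✓ — fails.
Primer B (22 nt, A=3 T=4 G=3 C=12): Tm = 64.9 + 41·(15 − 16.4)/22 = 62.3°C, outside 48.4–58.3°C ✗; GC 15/22 = 68.2%, outside 43.6–54.8% ✗; length 22 ✓; longest run = 4 ✓ — fails.
Primer C (19 nt, A=4 T=9 G=4 C=2): Tm = 64.9 + 41·(6 − 16.4)/19 = 42.5°C, outside 48.4–58.3°C ✗; GC 6/19 = 31.6%, outside 43.6–54.8% ✗; length 19, outside 21–22 ✗; longest run = 2 ✓ — fails.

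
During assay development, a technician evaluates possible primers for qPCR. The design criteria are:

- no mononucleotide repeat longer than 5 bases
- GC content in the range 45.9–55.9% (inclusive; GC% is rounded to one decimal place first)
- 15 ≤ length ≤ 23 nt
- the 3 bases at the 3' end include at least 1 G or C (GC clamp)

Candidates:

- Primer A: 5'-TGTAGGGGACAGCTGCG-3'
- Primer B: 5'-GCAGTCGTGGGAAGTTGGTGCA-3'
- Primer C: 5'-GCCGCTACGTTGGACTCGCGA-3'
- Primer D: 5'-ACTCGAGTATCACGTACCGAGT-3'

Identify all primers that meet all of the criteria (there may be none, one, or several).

Primer A (17 nt, A=3 T=3 G=8 C=3): longest run = 4 ✓; GC 11/17 = 64.7%, outside 45.9–55.9% ✗; length 17 ✓; 3' end GCG has 3 G/C ✓ — fails.
Primer B (22 nt, A=4 T=5 G=10 C=3): longest run = 3 ✓; GC 13/22 = 59.1%, outside 45.9–55.9% ✗; length 22 ✓; 3' end GCA has 2 G/C ✓ — fails.
Primer C (21 nt, A=3 T=4 G=7 C=7): longest run = 2 ✓; GC 14/21 = 66.7%, outside 45.9–55.9% ✗; length 21 ✓; 3' end CGA has 2 G/C ✓ — fails.
Primer D (22 nt, A=6 T=5 G=5 C=6): longest run = 2 ✓; GC 11/22 = 50.0% ✓; length 22 ✓; 3' end AGT has 1 G/C ✓ — passes.

Primer D only.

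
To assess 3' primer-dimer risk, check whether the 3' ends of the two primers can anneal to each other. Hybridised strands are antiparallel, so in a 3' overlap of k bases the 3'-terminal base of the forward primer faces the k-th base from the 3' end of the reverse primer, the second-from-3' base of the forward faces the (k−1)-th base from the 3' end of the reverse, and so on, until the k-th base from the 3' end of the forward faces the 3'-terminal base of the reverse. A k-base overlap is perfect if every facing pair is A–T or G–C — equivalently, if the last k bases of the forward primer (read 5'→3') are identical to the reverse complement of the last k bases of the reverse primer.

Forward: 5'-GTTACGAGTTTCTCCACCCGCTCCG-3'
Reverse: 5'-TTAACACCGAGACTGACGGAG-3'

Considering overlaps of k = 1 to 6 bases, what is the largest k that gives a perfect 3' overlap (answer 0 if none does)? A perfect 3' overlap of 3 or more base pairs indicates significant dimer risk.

Last 6 bases (5'→3') — forward …GCTCCG, reverse …ACGGAG.
Reverse complement of the reverse primer's last 6 bases: CTCCGT; its first k bases are the reverse complement of the reverse primer's last k bases, so a perfect k-base overlap needs the forward primer's last k bases to equal them.
Comparing (forward last k vs required): k=1: G vs C ✗; k=2: CG vs CT ✗; k=3: CCG vs CTC ✗; k=4: TCCG vs CTCC ✗; k=5: CTCCG vs CTCCG ✓; k=6: GCTCCG vs CTCCGT ✗.
Only k = 5 is perfect, so the longest perfect 3' overlap is 5.

Longest perfect overlap: 5 complementary base pairs; significant dimer risk (threshold 3).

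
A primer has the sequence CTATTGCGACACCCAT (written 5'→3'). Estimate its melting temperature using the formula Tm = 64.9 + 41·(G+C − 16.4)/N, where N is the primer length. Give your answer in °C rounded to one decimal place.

Base counts: A=4, T=4, G=2, C=6; G+C = 8, N = 16.
Tm = 64.9 + 41·(8 − 16.4)/16 = 64.9 + -344.40/16 = 43.4°C.

43.4°C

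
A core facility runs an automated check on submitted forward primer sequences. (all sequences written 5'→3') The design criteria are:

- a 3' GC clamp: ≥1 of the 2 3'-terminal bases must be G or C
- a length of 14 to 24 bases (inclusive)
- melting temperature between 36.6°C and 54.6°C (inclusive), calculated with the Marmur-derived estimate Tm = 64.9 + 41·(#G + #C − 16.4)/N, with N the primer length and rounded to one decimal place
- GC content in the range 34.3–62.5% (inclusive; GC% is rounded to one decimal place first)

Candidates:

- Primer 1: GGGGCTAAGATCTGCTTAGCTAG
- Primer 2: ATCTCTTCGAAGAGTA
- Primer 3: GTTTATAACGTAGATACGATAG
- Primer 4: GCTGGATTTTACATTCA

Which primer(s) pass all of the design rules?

Primer 4 only.

Primer 1 (23 nt, A=5 T=6 G=8 C=4): 3' end AG has 1 G/C ✓; length 23 ✓; Tm = 64.9 + 41·(12 − 16.4)/23 = 57.1°C, outside 36.6–54.6°C ✗; GC 12/23 = 52.2% ✓ — fails.
Primer 2 (16 nt, A=5 T=5 G=3 C=3): 3' end TA has 0 G/C, need ≥1 ✗; length 16 ✓; Tm = 64.9 + 41·(6 − 16.4)/16 = 38.3°C ✓; GC 6/16 = 37.5% ✓ — fails.
Primer 3 (22 nt, A=8 T=7 G=5 C=2): 3' end AG has 1 G/C ✓; length 22 ✓; Tm = 64.9 + 41·(7 − 16.4)/22 = 47.4°C ✓; GC 7/22 = 31.8%, outside 34.3–62.5% ✗ — fails.
Primer 4 (17 nt, A=4 T=7 G=3 C=3): 3' end CA has 1 G/C ✓; length 17 ✓; Tm = 64.9 + 41·(6 − 16.4)/17 = 39.8°C ✓; GC 6/17 = 35.3% ✓ — passes.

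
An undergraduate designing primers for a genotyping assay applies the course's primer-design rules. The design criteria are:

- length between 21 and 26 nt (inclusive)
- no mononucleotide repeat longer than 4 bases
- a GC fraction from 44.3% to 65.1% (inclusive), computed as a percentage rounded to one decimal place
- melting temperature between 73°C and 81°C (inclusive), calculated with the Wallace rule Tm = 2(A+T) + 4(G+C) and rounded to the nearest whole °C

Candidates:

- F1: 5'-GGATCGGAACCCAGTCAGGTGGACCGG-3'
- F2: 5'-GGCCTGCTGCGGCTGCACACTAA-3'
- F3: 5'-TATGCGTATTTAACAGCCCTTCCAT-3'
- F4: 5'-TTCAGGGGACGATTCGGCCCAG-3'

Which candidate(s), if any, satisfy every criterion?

None of the candidates satisfy all criteria.

F1 (27 nt, A=6 T=3 G=11 C=7): length 27, outside 21–26 ✗; longest run = 3 ✓; GC 18/27 = 66.7%, outside 44.3–65.1% ✗; Tm = 2·9 + 4·18 = 90°C, outside 73–81°C ✗ — fails.
F2 (23 nt, A=4 T=4 G=7 C=8): length 23 ✓; longest run = 2 ✓; GC 15/23 = 65.2%, outside 44.3–65.1% ✗; Tm = 2·8 + 4·15 = 76°C ✓ — fails.
F3 (25 nt, A=6 T=9 G=3 C=7): length 25 ✓; longest run = 3 ✓; GC 10/25 = 40.0%, outside 44.3–65.1% ✗; Tm = 2·15 + 4·10 = 70°C, outside 73–81°C ✗ — fails.
F4 (22 nt, A=4 T=4 G=8 C=6): length 22 ✓; longest run = 4 ✓; GC 14/22 = 63.6% ✓; Tm = 2·8 + 4·14 = 72°C, outside 73–81°C ✗ — fails.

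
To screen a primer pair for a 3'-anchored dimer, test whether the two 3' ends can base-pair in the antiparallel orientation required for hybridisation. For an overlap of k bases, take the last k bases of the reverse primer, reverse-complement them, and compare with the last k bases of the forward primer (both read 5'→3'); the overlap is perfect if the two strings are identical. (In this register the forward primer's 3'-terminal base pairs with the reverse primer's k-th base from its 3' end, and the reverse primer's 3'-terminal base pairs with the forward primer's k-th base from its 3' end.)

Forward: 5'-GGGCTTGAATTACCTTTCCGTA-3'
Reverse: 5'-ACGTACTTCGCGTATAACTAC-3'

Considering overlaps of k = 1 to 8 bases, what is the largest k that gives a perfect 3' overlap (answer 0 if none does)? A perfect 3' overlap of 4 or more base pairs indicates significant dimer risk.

Longest perfect overlap: 3 complementary base pairs; below the dimer-risk threshold (threshold 4).

Last 8 bases (5'→3') — forward …TTTCCGTA, reverse …ATAACTAC.
Reverse complement of the reverse primer's last 8 bases: GTAGTTAT; its first k bases are the reverse complement of the reverse primer's last k bases, so a perfect k-base overlap needs the forward primer's last k bases to equal them.
Comparing (forward last k vs required): k=1: A vs G ✗; k=2: TA vs GT ✗; k=3: GTA vs GTA ✓; k=4: CGTA vs GTAG ✗; k=5: CCGTA vs GTAGT ✗; k=6: TCCGTA vs GTAGTT ✗; k=7: TTCCGTA vs GTAGTTA ✗; k=8: TTTCCGTA vs GTAGTTAT ✗.
Only k = 3 is perfect, so the longest perfect 3' overlap is 3.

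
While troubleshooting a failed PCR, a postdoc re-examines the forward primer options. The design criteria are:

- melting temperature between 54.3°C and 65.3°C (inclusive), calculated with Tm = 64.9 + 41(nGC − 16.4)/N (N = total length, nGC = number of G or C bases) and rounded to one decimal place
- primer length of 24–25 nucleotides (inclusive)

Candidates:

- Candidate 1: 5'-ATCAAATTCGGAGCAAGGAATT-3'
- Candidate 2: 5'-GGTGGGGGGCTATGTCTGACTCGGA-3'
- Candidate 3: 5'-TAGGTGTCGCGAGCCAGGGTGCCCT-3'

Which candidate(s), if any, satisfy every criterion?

Candidate 2 only.

Candidate 1 (22 nt, A=9 T=5 G=5 C=3): Tm = 64.9 + 41·(8 − 16.4)/22 = 49.2°C, outside 54.3–65.3°C ✗; length 22, outside 24–25 ✗ — fails.
Candidate 2 (25 nt, A=3 T=6 G=12 C=4): Tm = 64.9 + 41·(16 − 16.4)/25 = 64.2°C ✓; length 25 ✓ — passes.
Candidate 3 (25 nt, A=3 T=5 G=10 C=7): Tm = 64.9 + 41·(17 − 16.4)/25 = 65.9°C, outside 54.3–65.3°C ✗; length 25 ✓ — fails.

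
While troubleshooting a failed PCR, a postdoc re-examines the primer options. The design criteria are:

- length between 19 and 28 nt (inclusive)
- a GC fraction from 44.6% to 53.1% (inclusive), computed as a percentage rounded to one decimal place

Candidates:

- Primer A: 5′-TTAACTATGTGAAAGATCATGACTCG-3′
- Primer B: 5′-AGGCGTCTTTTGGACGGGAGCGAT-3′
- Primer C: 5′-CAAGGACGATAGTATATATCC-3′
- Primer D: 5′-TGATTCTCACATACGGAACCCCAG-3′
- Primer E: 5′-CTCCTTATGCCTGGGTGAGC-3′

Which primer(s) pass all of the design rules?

Primer D only.

Primer A (26 nt, A=9 T=8 G=5 C=4): length 26 ✓; GC 9/26 = 34.6%, outside 44.6–53.1% ✗ — fails.
Primer B (24 nt, A=4 T=6 G=10 C=4): length 24 ✓; GC 14/24 = 58.3%, outside 44.6–53.1% ✗ — fails.
Primer C (21 nt, A=8 T=5 G=4 C=4): length 21 ✓; GC 8/21 = 38.1%, outside 44.6–53.1% ✗ — fails.
Primer D (24 nt, A=7 T=5 G=4 C=8): length 24 ✓; GC 12/24 = 50.0% ✓ — passes.
Primer E (20 nt, A=2 T=6 G=6 C=6): length 20 ✓; GC 12/20 = 60.0%, outside 44.6–53.1% ✗ — fails.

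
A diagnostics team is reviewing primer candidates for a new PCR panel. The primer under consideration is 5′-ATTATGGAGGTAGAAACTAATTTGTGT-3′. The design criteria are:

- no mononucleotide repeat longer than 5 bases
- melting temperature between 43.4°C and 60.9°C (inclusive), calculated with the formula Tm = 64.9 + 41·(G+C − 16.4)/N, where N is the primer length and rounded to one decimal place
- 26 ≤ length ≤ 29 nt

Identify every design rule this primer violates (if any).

Meets all criteria.

Base counts: A=9, T=10, G=7, C=1 (length 27).
homopolymer run: longest run = 3 ✓
Tm: Tm = 64.9 + 41·(8 − 16.4)/27 = 52.1°C ✓
length: length 27 ✓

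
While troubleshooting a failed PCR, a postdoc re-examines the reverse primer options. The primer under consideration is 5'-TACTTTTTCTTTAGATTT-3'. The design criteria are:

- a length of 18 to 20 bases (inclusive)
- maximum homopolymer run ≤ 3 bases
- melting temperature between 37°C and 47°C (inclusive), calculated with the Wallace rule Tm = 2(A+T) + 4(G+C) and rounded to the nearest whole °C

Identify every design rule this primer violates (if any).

Base counts: A=3, T=12, G=1, C=2 (length 18).
length: length 18 ✓
homopolymer run: longest run = 5, exceeds 3 ✗
Tm: Tm = 2·15 + 4·3 = 42°C ✓

Fails: homopolymer run.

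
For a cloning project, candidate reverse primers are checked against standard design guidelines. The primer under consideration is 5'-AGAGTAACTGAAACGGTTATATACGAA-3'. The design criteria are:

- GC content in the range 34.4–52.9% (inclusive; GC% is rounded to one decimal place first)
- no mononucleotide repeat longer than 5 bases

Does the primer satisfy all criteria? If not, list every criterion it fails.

Fails: GC content.

Base counts: A=12, T=6, G=6, C=3 (length 27).
GC content: GC 9/27 = 33.3%, outside 34.4–52.9% ✗
homopolymer run: longest run = 3 ✓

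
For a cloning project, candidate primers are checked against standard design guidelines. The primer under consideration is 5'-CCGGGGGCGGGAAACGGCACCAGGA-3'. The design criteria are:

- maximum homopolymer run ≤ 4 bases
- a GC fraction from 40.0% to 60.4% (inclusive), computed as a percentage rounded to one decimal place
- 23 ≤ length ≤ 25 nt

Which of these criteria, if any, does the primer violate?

Base counts: A=6, T=0, G=12, C=7 (length 25).
homopolymer run: longest run = 5, exceeds 4 ✗
GC content: GC 19/25 = 76.0%, outside 40.0–60.4% ✗
length: length 25 ✓

Fails: homopolymer run, GC content.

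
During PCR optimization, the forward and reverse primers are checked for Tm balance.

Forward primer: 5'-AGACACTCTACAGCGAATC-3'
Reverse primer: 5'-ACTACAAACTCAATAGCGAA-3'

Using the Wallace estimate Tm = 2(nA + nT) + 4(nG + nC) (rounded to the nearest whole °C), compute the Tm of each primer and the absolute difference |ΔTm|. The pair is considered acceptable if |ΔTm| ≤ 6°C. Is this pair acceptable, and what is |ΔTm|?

Forward: A=7 T=3 G=3 C=6 → Tm = 2·10 + 4·9 = 56°C.
Reverse: A=10 T=3 G=2 C=5 → Tm = 2·13 + 4·7 = 54°C.
|ΔTm| = |56 − 54| = 2°C, ≤ 6°C.

|ΔTm| = 2°C; the pair is acceptable.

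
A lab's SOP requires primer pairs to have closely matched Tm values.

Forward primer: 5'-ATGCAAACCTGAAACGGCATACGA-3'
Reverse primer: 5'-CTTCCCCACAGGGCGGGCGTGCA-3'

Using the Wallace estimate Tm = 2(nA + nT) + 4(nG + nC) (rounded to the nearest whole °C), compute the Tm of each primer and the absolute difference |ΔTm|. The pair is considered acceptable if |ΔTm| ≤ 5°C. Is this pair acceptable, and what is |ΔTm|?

Forward: A=10 T=3 G=5 C=6 → Tm = 2·13 + 4·11 = 70°C.
Reverse: A=3 T=3 G=8 C=9 → Tm = 2·6 + 4·17 = 80°C.
|ΔTm| = |70 − 80| = 10°C, > 5°C.

|ΔTm| = 10°C; the pair is not acceptable.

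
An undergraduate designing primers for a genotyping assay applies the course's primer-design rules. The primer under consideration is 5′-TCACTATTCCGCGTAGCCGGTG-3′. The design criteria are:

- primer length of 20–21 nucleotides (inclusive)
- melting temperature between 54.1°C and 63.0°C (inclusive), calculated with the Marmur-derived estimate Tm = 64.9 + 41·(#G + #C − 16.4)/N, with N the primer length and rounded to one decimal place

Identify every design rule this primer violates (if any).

Base counts: A=3, T=6, G=6, C=7 (length 22).
length: length 22, outside 20–21 ✗
Tm: Tm = 64.9 + 41·(13 − 16.4)/22 = 58.6°C ✓

Fails: length.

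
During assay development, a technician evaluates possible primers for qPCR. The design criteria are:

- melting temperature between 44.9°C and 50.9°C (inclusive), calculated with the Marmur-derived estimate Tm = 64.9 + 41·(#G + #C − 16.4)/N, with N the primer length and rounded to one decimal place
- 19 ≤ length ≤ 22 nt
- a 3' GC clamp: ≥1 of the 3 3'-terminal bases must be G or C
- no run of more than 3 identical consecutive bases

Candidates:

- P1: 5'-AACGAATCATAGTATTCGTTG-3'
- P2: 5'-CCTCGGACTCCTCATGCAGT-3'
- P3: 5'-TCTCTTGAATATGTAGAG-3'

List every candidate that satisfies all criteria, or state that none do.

P1 only.

P1 (21 nt, A=7 T=7 G=4 C=3): Tm = 64.9 + 41·(7 − 16.4)/21 = 46.5°C ✓; length 21 ✓; 3' end TTG has 1 G/C ✓; longest run = 2 ✓ — passes.
P2 (20 nt, A=3 T=5 G=4 C=8): Tm = 64.9 + 41·(12 − 16.4)/20 = 55.9°C, outside 44.9–50.9°C ✗; length 20 ✓; 3' end AGT has 1 G/C ✓; longest run = 2 ✓ — fails.
P3 (18 nt, A=5 T=7 G=4 C=2): Tm = 64.9 + 41·(6 − 16.4)/18 = 41.2°C, outside 44.9–50.9°C ✗; length 18, outside 19–22 ✗; 3' end GAG has 2 G/C ✓; longest run = 2 ✓ — fails.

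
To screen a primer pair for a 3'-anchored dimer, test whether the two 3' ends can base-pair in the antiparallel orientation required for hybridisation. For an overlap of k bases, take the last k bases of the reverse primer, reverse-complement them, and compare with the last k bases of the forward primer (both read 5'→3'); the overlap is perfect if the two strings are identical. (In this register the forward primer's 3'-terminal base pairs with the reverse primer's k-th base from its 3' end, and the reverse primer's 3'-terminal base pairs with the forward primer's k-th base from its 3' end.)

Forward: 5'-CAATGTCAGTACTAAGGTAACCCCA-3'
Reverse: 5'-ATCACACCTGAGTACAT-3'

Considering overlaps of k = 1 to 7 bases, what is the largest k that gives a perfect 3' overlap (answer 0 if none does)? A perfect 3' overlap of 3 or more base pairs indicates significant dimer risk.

Longest perfect overlap: 1 complementary base pair; below the dimer-risk threshold (threshold 3).

Last 7 bases (5'→3') — forward …AACCCCA, reverse …AGTACAT.
Reverse complement of the reverse primer's last 7 bases: ATGTACT; its first k bases are the reverse complement of the reverse primer's last k bases, so a perfect k-base overlap needs the forward primer's last k bases to equal them.
Comparing (forward last k vs required): k=1: A vs A ✓; k=2: CA vs AT ✗; k=3: CCA vs ATG ✗; k=4: CCCA vs ATGT ✗; k=5: CCCCA vs ATGTA ✗; k=6: ACCCCA vs ATGTAC ✗; k=7: AACCCCA vs ATGTACT ✗.
Only k = 1 is perfect, so the longest perfect 3' overlap is 1.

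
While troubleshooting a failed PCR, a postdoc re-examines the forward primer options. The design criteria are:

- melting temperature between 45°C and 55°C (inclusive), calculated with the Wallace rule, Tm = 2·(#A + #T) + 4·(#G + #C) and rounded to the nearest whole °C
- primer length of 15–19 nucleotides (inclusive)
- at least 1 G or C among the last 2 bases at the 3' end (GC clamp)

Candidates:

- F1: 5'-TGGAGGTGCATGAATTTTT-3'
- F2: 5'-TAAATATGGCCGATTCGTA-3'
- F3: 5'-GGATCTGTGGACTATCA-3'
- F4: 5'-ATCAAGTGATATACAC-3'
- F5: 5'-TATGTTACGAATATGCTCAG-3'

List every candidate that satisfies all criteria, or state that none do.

F3 only.

F1 (19 nt, A=4 T=8 G=6 C=1): Tm = 2·12 + 4·7 = 52°C ✓; length 19 ✓; 3' end TT has 0 G/C, need ≥1 ✗ — fails.
F2 (19 nt, A=6 T=6 G=4 C=3): Tm = 2·12 + 4·7 = 52°C ✓; length 19 ✓; 3' end TA has 0 G/C, need ≥1 ✗ — fails.
F3 (17 nt, A=4 T=5 G=5 C=3): Tm = 2·9 + 4·8 = 50°C ✓; length 17 ✓; 3' end CA has 1 G/C ✓ — passes.
F4 (16 nt, A=7 T=4 G=2 C=3): Tm = 2·11 + 4·5 = 42°C, outside 45–55°C ✗; length 16 ✓; 3' end AC has 1 G/C ✓ — fails.
F5 (20 nt, A=6 T=7 G=4 C=3): Tm = 2·13 + 4·7 = 54°C ✓; length 20, outside 15–19 ✗; 3' end AG has 1 G/C ✓ — fails.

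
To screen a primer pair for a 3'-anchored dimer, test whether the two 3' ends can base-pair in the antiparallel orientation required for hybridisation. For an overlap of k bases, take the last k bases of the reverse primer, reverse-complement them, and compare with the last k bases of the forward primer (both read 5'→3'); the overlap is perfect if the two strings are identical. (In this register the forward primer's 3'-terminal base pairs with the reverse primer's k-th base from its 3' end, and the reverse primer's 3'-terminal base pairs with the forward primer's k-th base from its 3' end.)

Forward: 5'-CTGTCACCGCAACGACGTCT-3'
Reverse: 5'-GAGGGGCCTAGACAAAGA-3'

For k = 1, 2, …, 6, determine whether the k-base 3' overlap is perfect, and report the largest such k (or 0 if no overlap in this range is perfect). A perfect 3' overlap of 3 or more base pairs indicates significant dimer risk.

Longest perfect overlap: 3 complementary base pairs; significant dimer risk (threshold 3).

Last 6 bases (5'→3') — forward …ACGTCT, reverse …CAAAGA.
Reverse complement of the reverse primer's last 6 bases: TCTTTG; its first k bases are the reverse complement of the reverse primer's last k bases, so a perfect k-base overlap needs the forward primer's last k bases to equal them.
Comparing (forward last k vs required): k=1: T vs T ✓; k=2: CT vs TC ✗; k=3: TCT vs TCT ✓; k=4: GTCT vs TCTT ✗; k=5: CGTCT vs TCTTT ✗; k=6: ACGTCT vs TCTTTG ✗.
Perfect overlaps at k = 1, 3; the largest is 3.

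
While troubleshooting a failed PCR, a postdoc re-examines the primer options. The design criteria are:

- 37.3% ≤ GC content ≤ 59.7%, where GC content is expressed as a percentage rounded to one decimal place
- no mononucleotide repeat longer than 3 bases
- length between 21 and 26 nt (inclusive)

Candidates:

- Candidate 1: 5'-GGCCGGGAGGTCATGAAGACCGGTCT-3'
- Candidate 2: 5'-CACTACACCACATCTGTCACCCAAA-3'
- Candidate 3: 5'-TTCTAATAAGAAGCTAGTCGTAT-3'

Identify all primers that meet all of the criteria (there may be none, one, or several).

Candidate 1 (26 nt, A=5 T=4 G=11 C=6): GC 17/26 = 65.4%, outside 37.3–59.7% ✗; longest run = 3 ✓; length 26 ✓ — fails.
Candidate 2 (25 nt, A=9 T=4 G=1 C=11): GC 12/25 = 48.0% ✓; longest run = 3 ✓; length 25 ✓ — passes.
Candidate 3 (23 nt, A=8 T=8 G=4 C=3): GC 7/23 = 30.4%, outside 37.3–59.7% ✗; longest run = 2 ✓; length 23 ✓ — fails.

Candidate 2 only.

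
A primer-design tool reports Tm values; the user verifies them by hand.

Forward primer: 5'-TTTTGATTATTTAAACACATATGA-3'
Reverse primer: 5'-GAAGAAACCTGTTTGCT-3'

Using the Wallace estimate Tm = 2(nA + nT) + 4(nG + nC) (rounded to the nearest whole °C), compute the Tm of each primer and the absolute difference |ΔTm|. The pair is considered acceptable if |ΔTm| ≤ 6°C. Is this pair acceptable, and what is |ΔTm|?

|ΔTm| = 8°C; the pair is not acceptable.

Forward: A=9 T=11 G=2 C=2 → Tm = 2·20 + 4·4 = 56°C.
Reverse: A=5 T=5 G=4 C=3 → Tm = 2·10 + 4·7 = 48°C.
|ΔTm| = |56 − 48| = 8°C, > 6°C.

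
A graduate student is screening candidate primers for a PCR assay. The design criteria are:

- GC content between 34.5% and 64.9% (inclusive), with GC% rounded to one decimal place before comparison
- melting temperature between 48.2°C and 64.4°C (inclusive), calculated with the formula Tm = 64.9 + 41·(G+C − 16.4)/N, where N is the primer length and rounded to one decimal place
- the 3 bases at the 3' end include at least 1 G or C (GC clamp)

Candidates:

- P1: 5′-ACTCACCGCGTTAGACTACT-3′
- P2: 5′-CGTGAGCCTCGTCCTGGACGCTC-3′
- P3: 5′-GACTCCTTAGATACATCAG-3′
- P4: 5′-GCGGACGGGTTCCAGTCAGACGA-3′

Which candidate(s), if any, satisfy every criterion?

P1 only.

P1 (20 nt, A=5 T=5 G=3 C=7): GC 10/20 = 50.0% ✓; Tm = 64.9 + 41·(10 − 16.4)/20 = 51.8°C ✓; 3' end ACT has 1 G/C ✓ — passes.
P2 (23 nt, A=2 T=5 G=7 C=9): GC 16/23 = 69.6%, outside 34.5–64.9% ✗; Tm = 64.9 + 41·(16 − 16.4)/23 = 64.2°C ✓; 3' end CTC has 2 G/C ✓ — fails.
P3 (19 nt, A=6 T=5 G=3 C=5): GC 8/19 = 42.1% ✓; Tm = 64.9 + 41·(8 − 16.4)/19 = 46.8°C, outside 48.2–64.4°C ✗; 3' end CAG has 2 G/C ✓ — fails.
P4 (23 nt, A=5 T=3 G=9 C=6): GC 15/23 = 65.2%, outside 34.5–64.9% ✗; Tm = 64.9 + 41·(15 − 16.4)/23 = 62.4°C ✓; 3' end CGA has 2 G/C ✓ — fails.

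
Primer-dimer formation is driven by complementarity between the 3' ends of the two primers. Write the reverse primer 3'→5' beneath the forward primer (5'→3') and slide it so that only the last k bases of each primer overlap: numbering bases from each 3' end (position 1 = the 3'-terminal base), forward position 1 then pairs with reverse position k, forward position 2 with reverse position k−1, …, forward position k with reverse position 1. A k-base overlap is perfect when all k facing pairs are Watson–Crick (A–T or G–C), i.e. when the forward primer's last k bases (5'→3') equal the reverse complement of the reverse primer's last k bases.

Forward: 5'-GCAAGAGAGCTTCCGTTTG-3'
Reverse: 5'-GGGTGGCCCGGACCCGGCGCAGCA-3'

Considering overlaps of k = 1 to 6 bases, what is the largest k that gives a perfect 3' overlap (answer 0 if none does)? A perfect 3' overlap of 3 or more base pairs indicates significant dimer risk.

Last 6 bases (5'→3') — forward …CGTTTG, reverse …GCAGCA.
Reverse complement of the reverse primer's last 6 bases: TGCTGC; its first k bases are the reverse complement of the reverse primer's last k bases, so a perfect k-base overlap needs the forward primer's last k bases to equal them.
Comparing (forward last k vs required): k=1: G vs T ✗; k=2: TG vs TG ✓; k=3: TTG vs TGC ✗; k=4: TTTG vs TGCT ✗; k=5: GTTTG vs TGCTG ✗; k=6: CGTTTG vs TGCTGC ✗.
Only k = 2 is perfect, so the longest perfect 3' overlap is 2.

Longest perfect overlap: 2 complementary base pairs; below the dimer-risk threshold (threshold 3).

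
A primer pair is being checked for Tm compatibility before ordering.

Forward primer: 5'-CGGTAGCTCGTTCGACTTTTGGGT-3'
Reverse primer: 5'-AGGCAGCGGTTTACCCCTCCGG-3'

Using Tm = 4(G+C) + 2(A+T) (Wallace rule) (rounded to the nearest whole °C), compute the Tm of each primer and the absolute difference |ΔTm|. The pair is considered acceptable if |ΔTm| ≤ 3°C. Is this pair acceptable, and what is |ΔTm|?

Forward: A=2 T=9 G=8 C=5 → Tm = 2·11 + 4·13 = 74°C.
Reverse: A=3 T=4 G=7 C=8 → Tm = 2·7 + 4·15 = 74°C.
|ΔTm| = |74 − 74| = 0°C, ≤ 3°C.

|ΔTm| = 0°C; the pair is acceptable.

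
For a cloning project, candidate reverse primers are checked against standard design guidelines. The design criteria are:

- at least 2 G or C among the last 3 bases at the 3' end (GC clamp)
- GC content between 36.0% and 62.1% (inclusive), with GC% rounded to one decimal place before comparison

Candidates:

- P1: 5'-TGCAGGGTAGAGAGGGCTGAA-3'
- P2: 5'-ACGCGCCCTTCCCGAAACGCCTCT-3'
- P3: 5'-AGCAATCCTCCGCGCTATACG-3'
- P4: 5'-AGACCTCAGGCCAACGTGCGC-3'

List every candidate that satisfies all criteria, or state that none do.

P3 only.

P1 (21 nt, A=6 T=3 G=10 C=2): 3' end GAA has 1 G/C, need ≥2 ✗; GC 12/21 = 57.1% ✓ — fails.
P2 (24 nt, A=4 T=4 G=4 C=12): 3' end TCT has 1 G/C, need ≥2 ✗; GC 16/24 = 66.7%, outside 36.0–62.1% ✗ — fails.
P3 (21 nt, A=5 T=4 G=4 C=8): 3' end ACG has 2 G/C ✓; GC 12/21 = 57.1% ✓ — passes.
P4 (21 nt, A=5 T=2 G=6 C=8): 3' end CGC has 3 G/C ✓; GC 14/21 = 66.7%, outside 36.0–62.1% ✗ — fails.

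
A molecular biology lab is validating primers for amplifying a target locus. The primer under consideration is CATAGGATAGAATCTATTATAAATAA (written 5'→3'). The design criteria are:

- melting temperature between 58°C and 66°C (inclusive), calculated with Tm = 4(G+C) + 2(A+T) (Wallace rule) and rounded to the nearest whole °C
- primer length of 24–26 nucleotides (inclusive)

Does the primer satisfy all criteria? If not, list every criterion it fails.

Base counts: A=13, T=8, G=3, C=2 (length 26).
Tm: Tm = 2·21 + 4·5 = 62°C ✓
length: length 26 ✓

Meets all criteria.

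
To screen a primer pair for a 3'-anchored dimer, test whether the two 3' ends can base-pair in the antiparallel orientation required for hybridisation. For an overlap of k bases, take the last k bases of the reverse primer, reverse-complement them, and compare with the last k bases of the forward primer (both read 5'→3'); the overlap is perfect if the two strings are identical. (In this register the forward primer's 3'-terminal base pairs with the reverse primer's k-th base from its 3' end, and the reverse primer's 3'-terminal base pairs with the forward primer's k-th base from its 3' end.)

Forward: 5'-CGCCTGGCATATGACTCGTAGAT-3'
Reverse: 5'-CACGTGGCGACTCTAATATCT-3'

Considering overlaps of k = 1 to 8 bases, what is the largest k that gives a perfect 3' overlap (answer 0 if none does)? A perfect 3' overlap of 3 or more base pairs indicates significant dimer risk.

Longest perfect overlap: 4 complementary base pairs; significant dimer risk (threshold 3).

Last 8 bases (5'→3') — forward …TCGTAGAT, reverse …TAATATCT.
Reverse complement of the reverse primer's last 8 bases: AGATATTA; its first k bases are the reverse complement of the reverse primer's last k bases, so a perfect k-base overlap needs the forward primer's last k bases to equal them.
Comparing (forward last k vs required): k=1: T vs A ✗; k=2: AT vs AG ✗; k=3: GAT vs AGA ✗; k=4: AGAT vs AGAT ✓; k=5: TAGAT vs AGATA ✗; k=6: GTAGAT vs AGATAT ✗; k=7: CGTAGAT vs AGATATT ✗; k=8: TCGTAGAT vs AGATATTA ✗.
Only k = 4 is perfect, so the longest perfect 3' overlap is 4.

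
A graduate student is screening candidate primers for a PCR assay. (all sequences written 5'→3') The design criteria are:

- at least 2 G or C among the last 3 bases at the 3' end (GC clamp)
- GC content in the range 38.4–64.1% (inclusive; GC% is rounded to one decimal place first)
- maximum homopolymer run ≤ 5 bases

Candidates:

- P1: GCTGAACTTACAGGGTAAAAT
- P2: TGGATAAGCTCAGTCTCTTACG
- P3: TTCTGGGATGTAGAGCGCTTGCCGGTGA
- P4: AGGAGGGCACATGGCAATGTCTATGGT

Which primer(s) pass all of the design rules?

P2 and P4.

P1 (21 nt, A=8 T=5 G=5 C=3): 3' end AAT has 0 G/C, need ≥2 ✗; GC 8/21 = 38.1%, outside 38.4–64.1% ✗; longest run = 4 ✓ — fails.
P2 (22 nt, A=5 T=7 G=5 C=5): 3' end ACG has 2 G/C ✓; GC 10/22 = 45.5% ✓; longest run = 2 ✓ — passes.
P3 (28 nt, A=4 T=8 G=11 C=5): 3' end TGA has 1 G/C, need ≥2 ✗; GC 16/28 = 57.1% ✓; longest run = 3 ✓ — fails.
P4 (27 nt, A=7 T=6 G=10 C=4): 3' end GGT has 2 G/C ✓; GC 14/27 = 51.9% ✓; longest run = 3 ✓ — passes.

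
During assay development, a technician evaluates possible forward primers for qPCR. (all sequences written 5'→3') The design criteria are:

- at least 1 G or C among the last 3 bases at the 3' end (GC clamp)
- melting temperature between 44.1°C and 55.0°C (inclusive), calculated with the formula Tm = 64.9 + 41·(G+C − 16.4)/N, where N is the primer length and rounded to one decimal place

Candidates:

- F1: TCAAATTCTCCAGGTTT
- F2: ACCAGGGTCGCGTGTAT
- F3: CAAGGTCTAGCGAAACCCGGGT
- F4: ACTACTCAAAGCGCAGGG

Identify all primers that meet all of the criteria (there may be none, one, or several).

F1 (17 nt, A=4 T=7 G=2 C=4): 3' end TTT has 0 G/C, need ≥1 ✗; Tm = 64.9 + 41·(6 − 16.4)/17 = 39.8°C, outside 44.1–55.0°C ✗ — fails.
F2 (17 nt, A=3 T=4 G=6 C=4): 3' end TAT has 0 G/C, need ≥1 ✗; Tm = 64.9 + 41·(10 − 16.4)/17 = 49.5°C ✓ — fails.
F3 (22 nt, A=6 T=3 G=7 C=6): 3' end GGT has 2 G/C ✓; Tm = 64.9 + 41·(13 − 16.4)/22 = 58.6°C, outside 44.1–55.0°C ✗ — fails.
F4 (18 nt, A=6 T=2 G=5 C=5): 3' end GGG has 3 G/C ✓; Tm = 64.9 + 41·(10 − 16.4)/18 = 50.3°C ✓ — passes.

F4 only.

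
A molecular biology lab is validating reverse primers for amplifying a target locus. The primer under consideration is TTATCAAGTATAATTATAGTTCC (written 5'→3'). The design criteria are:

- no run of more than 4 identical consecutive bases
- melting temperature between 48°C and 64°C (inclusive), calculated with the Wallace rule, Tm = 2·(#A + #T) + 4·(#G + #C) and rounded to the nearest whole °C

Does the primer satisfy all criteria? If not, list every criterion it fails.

Base counts: A=8, T=10, G=2, C=3 (length 23).
homopolymer run: longest run = 2 ✓
Tm: Tm = 2·18 + 4·5 = 56°C ✓

Meets all criteria.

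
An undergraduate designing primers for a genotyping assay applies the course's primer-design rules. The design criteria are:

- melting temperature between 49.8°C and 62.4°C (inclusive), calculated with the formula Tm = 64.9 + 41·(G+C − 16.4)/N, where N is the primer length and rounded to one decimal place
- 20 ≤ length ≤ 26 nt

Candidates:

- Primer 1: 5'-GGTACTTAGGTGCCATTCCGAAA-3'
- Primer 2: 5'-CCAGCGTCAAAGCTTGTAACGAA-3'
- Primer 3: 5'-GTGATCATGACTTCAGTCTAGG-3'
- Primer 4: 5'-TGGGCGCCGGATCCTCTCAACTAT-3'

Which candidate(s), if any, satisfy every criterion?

Primer 1, Primer 2, Primer 3 and Primer 4.

Primer 1 (23 nt, A=6 T=6 G=6 C=5): Tm = 64.9 + 41·(11 − 16.4)/23 = 55.3°C ✓; length 23 ✓ — passes.
Primer 2 (23 nt, A=8 T=4 G=5 C=6): Tm = 64.9 + 41·(11 − 16.4)/23 = 55.3°C ✓; length 23 ✓ — passes.
Primer 3 (22 nt, A=5 T=7 G=6 C=4): Tm = 64.9 + 41·(10 − 16.4)/22 = 53.0°C ✓; length 22 ✓ — passes.
Primer 4 (24 nt, A=4 T=6 G=6 C=8): Tm = 64.9 + 41·(14 − 16.4)/24 = 60.8°C ✓; length 24 ✓ — passes.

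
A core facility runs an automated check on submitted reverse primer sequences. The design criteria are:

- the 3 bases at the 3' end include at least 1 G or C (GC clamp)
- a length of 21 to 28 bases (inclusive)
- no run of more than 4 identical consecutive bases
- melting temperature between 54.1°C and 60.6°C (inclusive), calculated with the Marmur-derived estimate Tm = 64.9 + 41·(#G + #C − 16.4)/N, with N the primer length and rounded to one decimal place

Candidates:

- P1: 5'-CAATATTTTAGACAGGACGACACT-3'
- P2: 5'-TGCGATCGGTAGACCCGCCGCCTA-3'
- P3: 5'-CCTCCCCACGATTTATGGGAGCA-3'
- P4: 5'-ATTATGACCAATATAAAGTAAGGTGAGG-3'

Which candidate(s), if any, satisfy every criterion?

P3 and P4.

P1 (24 nt, A=9 T=6 G=4 C=5): 3' end ACT has 1 G/C ✓; length 24 ✓; longest run = 4 ✓; Tm = 64.9 + 41·(9 − 16.4)/24 = 52.3°C, outside 54.1–60.6°C ✗ — fails.
P2 (24 nt, A=4 T=4 G=7 C=9): 3' end CTA has 1 G/C ✓; length 24 ✓; longest run = 3 ✓; Tm = 64.9 + 41·(16 − 16.4)/24 = 64.2°C, outside 54.1–60.6°C ✗ — fails.
P3 (23 nt, A=5 T=5 G=5 C=8): 3' end GCA has 2 G/C ✓; length 23 ✓; longest run = 4 ✓; Tm = 64.9 + 41·(13 − 16.4)/23 = 58.8°C ✓ — passes.
P4 (28 nt, A=12 T=7 G=7 C=2): 3' end AGG has 2 G/C ✓; length 28 ✓; longest run = 3 ✓; Tm = 64.9 + 41·(9 − 16.4)/28 = 54.1°C ✓ — passes.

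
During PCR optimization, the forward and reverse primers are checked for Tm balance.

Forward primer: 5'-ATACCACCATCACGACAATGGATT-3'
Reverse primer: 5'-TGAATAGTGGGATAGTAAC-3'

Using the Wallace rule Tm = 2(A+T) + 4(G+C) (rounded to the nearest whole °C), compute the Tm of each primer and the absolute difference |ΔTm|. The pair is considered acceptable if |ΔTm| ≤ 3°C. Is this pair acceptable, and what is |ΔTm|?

|ΔTm| = 16°C; the pair is not acceptable.

Forward: A=9 T=5 G=3 C=7 → Tm = 2·14 + 4·10 = 68°C.
Reverse: A=7 T=5 G=6 C=1 → Tm = 2·12 + 4·7 = 52°C.
|ΔTm| = |68 − 52| = 16°C, > 3°C.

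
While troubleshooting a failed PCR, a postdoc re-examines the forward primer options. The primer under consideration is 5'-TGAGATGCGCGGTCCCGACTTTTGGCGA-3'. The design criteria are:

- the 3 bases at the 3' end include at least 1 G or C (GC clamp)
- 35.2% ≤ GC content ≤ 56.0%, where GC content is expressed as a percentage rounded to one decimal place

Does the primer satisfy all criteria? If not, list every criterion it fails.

Fails: GC content.

Base counts: A=4, T=7, G=10, C=7 (length 28).
GC clamp: 3' end CGA has 2 G/C ✓
GC content: GC 17/28 = 60.7%, outside 35.2–56.0% ✗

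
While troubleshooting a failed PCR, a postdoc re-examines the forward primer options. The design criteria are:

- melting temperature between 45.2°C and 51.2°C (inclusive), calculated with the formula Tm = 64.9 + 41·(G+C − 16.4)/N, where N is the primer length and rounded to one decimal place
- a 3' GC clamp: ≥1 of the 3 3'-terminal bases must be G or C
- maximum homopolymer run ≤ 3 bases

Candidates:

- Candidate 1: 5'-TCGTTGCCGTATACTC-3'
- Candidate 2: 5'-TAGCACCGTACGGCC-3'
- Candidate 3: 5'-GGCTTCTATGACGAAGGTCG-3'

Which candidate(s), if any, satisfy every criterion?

Candidate 1 (16 nt, A=2 T=6 G=3 C=5): Tm = 64.9 + 41·(8 − 16.4)/16 = 43.4°C, outside 45.2–51.2°C ✗; 3' end CTC has 2 G/C ✓; longest run = 2 ✓ — fails.
Candidate 2 (15 nt, A=3 T=2 G=4 C=6): Tm = 64.9 + 41·(10 − 16.4)/15 = 47.4°C ✓; 3' end GCC has 3 G/C ✓; longest run = 2 ✓ — passes.
Candidate 3 (20 nt, A=4 T=5 G=7 C=4): Tm = 64.9 + 41·(11 − 16.4)/20 = 53.8°C, outside 45.2–51.2°C ✗; 3' end TCG has 2 G/C ✓; longest run = 2 ✓ — fails.

Candidate 2 only.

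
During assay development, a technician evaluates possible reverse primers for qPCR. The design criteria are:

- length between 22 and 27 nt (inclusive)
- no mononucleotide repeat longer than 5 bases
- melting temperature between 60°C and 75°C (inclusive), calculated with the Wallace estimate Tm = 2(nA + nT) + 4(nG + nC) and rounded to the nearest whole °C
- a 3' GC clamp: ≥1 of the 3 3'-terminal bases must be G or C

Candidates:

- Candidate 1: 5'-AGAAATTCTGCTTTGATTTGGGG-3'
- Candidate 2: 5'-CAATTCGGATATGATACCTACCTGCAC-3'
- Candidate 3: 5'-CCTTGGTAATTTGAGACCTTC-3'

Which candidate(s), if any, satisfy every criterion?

Candidate 1 (23 nt, A=5 T=9 G=7 C=2): length 23 ✓; longest run = 4 ✓; Tm = 2·14 + 4·9 = 64°C ✓; 3' end GGG has 3 G/C ✓ — passes.
Candidate 2 (27 nt, A=8 T=7 G=4 C=8): length 27 ✓; longest run = 2 ✓; Tm = 2·15 + 4·12 = 78°C, outside 60–75°C ✗; 3' end CAC has 2 G/C ✓ — fails.
Candidate 3 (21 nt, A=4 T=8 G=4 C=5): length 21, outside 22–27 ✗; longest run = 3 ✓; Tm = 2·12 + 4·9 = 60°C ✓; 3' end TTC has 1 G/C ✓ — fails.

Candidate 1 only.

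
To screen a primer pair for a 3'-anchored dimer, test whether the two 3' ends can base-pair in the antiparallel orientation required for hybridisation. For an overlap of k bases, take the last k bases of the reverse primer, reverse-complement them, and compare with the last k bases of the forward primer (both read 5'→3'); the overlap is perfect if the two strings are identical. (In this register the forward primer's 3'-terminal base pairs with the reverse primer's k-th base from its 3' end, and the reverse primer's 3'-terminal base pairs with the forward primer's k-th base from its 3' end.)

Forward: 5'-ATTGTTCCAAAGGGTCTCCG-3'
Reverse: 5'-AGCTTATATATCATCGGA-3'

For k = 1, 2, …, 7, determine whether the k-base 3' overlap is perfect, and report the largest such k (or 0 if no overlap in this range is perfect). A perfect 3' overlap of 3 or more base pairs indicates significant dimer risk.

Longest perfect overlap: 4 complementary base pairs; significant dimer risk (threshold 3).

Last 7 bases (5'→3') — forward …GTCTCCG, reverse …CATCGGA.
Reverse complement of the reverse primer's last 7 bases: TCCGATG; its first k bases are the reverse complement of the reverse primer's last k bases, so a perfect k-base overlap needs the forward primer's last k bases to equal them.
Comparing (forward last k vs required): k=1: G vs T ✗; k=2: CG vs TC ✗; k=3: CCG vs TCC ✗; k=4: TCCG vs TCCG ✓; k=5: CTCCG vs TCCGA ✗; k=6: TCTCCG vs TCCGAT ✗; k=7: GTCTCCG vs TCCGATG ✗.
Only k = 4 is perfect, so the longest perfect 3' overlap is 4.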